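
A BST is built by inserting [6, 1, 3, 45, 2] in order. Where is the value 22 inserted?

Starting tree (level order): [6, 1, 45, None, 3, None, None, 2]
Insertion path: 6 -> 45
Result: insert 22 as left child of 45
Final tree (level order): [6, 1, 45, None, 3, 22, None, 2]


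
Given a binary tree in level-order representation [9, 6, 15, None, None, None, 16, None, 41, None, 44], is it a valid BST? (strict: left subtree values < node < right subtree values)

Level-order array: [9, 6, 15, None, None, None, 16, None, 41, None, 44]
Validate using subtree bounds (lo, hi): at each node, require lo < value < hi,
then recurse left with hi=value and right with lo=value.
Preorder trace (stopping at first violation):
  at node 9 with bounds (-inf, +inf): OK
  at node 6 with bounds (-inf, 9): OK
  at node 15 with bounds (9, +inf): OK
  at node 16 with bounds (15, +inf): OK
  at node 41 with bounds (16, +inf): OK
  at node 44 with bounds (41, +inf): OK
No violation found at any node.
Result: Valid BST


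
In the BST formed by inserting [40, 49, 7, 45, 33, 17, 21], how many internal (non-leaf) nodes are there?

Tree built from: [40, 49, 7, 45, 33, 17, 21]
Tree (level-order array): [40, 7, 49, None, 33, 45, None, 17, None, None, None, None, 21]
Rule: An internal node has at least one child.
Per-node child counts:
  node 40: 2 child(ren)
  node 7: 1 child(ren)
  node 33: 1 child(ren)
  node 17: 1 child(ren)
  node 21: 0 child(ren)
  node 49: 1 child(ren)
  node 45: 0 child(ren)
Matching nodes: [40, 7, 33, 17, 49]
Count of internal (non-leaf) nodes: 5


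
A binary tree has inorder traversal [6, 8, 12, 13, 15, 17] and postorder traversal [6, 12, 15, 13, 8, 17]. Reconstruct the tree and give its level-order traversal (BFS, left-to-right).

Inorder:   [6, 8, 12, 13, 15, 17]
Postorder: [6, 12, 15, 13, 8, 17]
Algorithm: postorder visits root last, so walk postorder right-to-left;
each value is the root of the current inorder slice — split it at that
value, recurse on the right subtree first, then the left.
Recursive splits:
  root=17; inorder splits into left=[6, 8, 12, 13, 15], right=[]
  root=8; inorder splits into left=[6], right=[12, 13, 15]
  root=13; inorder splits into left=[12], right=[15]
  root=15; inorder splits into left=[], right=[]
  root=12; inorder splits into left=[], right=[]
  root=6; inorder splits into left=[], right=[]
Reconstructed level-order: [17, 8, 6, 13, 12, 15]


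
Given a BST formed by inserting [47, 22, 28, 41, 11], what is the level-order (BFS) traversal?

Tree insertion order: [47, 22, 28, 41, 11]
Tree (level-order array): [47, 22, None, 11, 28, None, None, None, 41]
BFS from the root, enqueuing left then right child of each popped node:
  queue [47] -> pop 47, enqueue [22], visited so far: [47]
  queue [22] -> pop 22, enqueue [11, 28], visited so far: [47, 22]
  queue [11, 28] -> pop 11, enqueue [none], visited so far: [47, 22, 11]
  queue [28] -> pop 28, enqueue [41], visited so far: [47, 22, 11, 28]
  queue [41] -> pop 41, enqueue [none], visited so far: [47, 22, 11, 28, 41]
Result: [47, 22, 11, 28, 41]


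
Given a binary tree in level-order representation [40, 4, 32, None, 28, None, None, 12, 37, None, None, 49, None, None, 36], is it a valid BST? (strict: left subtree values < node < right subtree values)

Level-order array: [40, 4, 32, None, 28, None, None, 12, 37, None, None, 49, None, None, 36]
Validate using subtree bounds (lo, hi): at each node, require lo < value < hi,
then recurse left with hi=value and right with lo=value.
Preorder trace (stopping at first violation):
  at node 40 with bounds (-inf, +inf): OK
  at node 4 with bounds (-inf, 40): OK
  at node 28 with bounds (4, 40): OK
  at node 12 with bounds (4, 28): OK
  at node 37 with bounds (28, 40): OK
  at node 49 with bounds (28, 37): VIOLATION
Node 49 violates its bound: not (28 < 49 < 37).
Result: Not a valid BST


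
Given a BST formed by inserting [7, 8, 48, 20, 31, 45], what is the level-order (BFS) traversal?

Tree insertion order: [7, 8, 48, 20, 31, 45]
Tree (level-order array): [7, None, 8, None, 48, 20, None, None, 31, None, 45]
BFS from the root, enqueuing left then right child of each popped node:
  queue [7] -> pop 7, enqueue [8], visited so far: [7]
  queue [8] -> pop 8, enqueue [48], visited so far: [7, 8]
  queue [48] -> pop 48, enqueue [20], visited so far: [7, 8, 48]
  queue [20] -> pop 20, enqueue [31], visited so far: [7, 8, 48, 20]
  queue [31] -> pop 31, enqueue [45], visited so far: [7, 8, 48, 20, 31]
  queue [45] -> pop 45, enqueue [none], visited so far: [7, 8, 48, 20, 31, 45]
Result: [7, 8, 48, 20, 31, 45]


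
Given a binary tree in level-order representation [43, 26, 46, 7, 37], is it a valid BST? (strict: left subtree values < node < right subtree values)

Level-order array: [43, 26, 46, 7, 37]
Validate using subtree bounds (lo, hi): at each node, require lo < value < hi,
then recurse left with hi=value and right with lo=value.
Preorder trace (stopping at first violation):
  at node 43 with bounds (-inf, +inf): OK
  at node 26 with bounds (-inf, 43): OK
  at node 7 with bounds (-inf, 26): OK
  at node 37 with bounds (26, 43): OK
  at node 46 with bounds (43, +inf): OK
No violation found at any node.
Result: Valid BST


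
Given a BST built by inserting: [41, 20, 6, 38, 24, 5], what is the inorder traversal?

Tree insertion order: [41, 20, 6, 38, 24, 5]
Tree (level-order array): [41, 20, None, 6, 38, 5, None, 24]
Inorder traversal: [5, 6, 20, 24, 38, 41]


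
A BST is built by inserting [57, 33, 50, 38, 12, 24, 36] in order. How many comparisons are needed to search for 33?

Search path for 33: 57 -> 33
Found: True
Comparisons: 2


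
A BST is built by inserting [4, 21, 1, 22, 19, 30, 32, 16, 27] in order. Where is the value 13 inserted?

Starting tree (level order): [4, 1, 21, None, None, 19, 22, 16, None, None, 30, None, None, 27, 32]
Insertion path: 4 -> 21 -> 19 -> 16
Result: insert 13 as left child of 16
Final tree (level order): [4, 1, 21, None, None, 19, 22, 16, None, None, 30, 13, None, 27, 32]


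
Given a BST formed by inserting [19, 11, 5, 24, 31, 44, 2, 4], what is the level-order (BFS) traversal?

Tree insertion order: [19, 11, 5, 24, 31, 44, 2, 4]
Tree (level-order array): [19, 11, 24, 5, None, None, 31, 2, None, None, 44, None, 4]
BFS from the root, enqueuing left then right child of each popped node:
  queue [19] -> pop 19, enqueue [11, 24], visited so far: [19]
  queue [11, 24] -> pop 11, enqueue [5], visited so far: [19, 11]
  queue [24, 5] -> pop 24, enqueue [31], visited so far: [19, 11, 24]
  queue [5, 31] -> pop 5, enqueue [2], visited so far: [19, 11, 24, 5]
  queue [31, 2] -> pop 31, enqueue [44], visited so far: [19, 11, 24, 5, 31]
  queue [2, 44] -> pop 2, enqueue [4], visited so far: [19, 11, 24, 5, 31, 2]
  queue [44, 4] -> pop 44, enqueue [none], visited so far: [19, 11, 24, 5, 31, 2, 44]
  queue [4] -> pop 4, enqueue [none], visited so far: [19, 11, 24, 5, 31, 2, 44, 4]
Result: [19, 11, 24, 5, 31, 2, 44, 4]


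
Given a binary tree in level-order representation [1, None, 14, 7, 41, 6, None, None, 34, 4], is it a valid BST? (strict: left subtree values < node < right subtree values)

Level-order array: [1, None, 14, 7, 41, 6, None, None, 34, 4]
Validate using subtree bounds (lo, hi): at each node, require lo < value < hi,
then recurse left with hi=value and right with lo=value.
Preorder trace (stopping at first violation):
  at node 1 with bounds (-inf, +inf): OK
  at node 14 with bounds (1, +inf): OK
  at node 7 with bounds (1, 14): OK
  at node 6 with bounds (1, 7): OK
  at node 4 with bounds (1, 6): OK
  at node 41 with bounds (14, +inf): OK
  at node 34 with bounds (41, +inf): VIOLATION
Node 34 violates its bound: not (41 < 34 < +inf).
Result: Not a valid BST


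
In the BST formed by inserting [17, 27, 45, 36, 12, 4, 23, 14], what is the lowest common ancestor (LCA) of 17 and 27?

Tree insertion order: [17, 27, 45, 36, 12, 4, 23, 14]
Tree (level-order array): [17, 12, 27, 4, 14, 23, 45, None, None, None, None, None, None, 36]
In a BST, the LCA of p=17, q=27 is the first node v on the
root-to-leaf path with p <= v <= q (go left if both < v, right if both > v).
Walk from root:
  at 17: 17 <= 17 <= 27, this is the LCA
LCA = 17


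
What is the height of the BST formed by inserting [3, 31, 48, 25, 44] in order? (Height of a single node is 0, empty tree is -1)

Insertion order: [3, 31, 48, 25, 44]
Tree (level-order array): [3, None, 31, 25, 48, None, None, 44]
Compute height bottom-up (empty subtree = -1):
  height(25) = 1 + max(-1, -1) = 0
  height(44) = 1 + max(-1, -1) = 0
  height(48) = 1 + max(0, -1) = 1
  height(31) = 1 + max(0, 1) = 2
  height(3) = 1 + max(-1, 2) = 3
Height = 3


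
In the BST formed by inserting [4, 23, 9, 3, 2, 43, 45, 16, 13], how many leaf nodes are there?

Tree built from: [4, 23, 9, 3, 2, 43, 45, 16, 13]
Tree (level-order array): [4, 3, 23, 2, None, 9, 43, None, None, None, 16, None, 45, 13]
Rule: A leaf has 0 children.
Per-node child counts:
  node 4: 2 child(ren)
  node 3: 1 child(ren)
  node 2: 0 child(ren)
  node 23: 2 child(ren)
  node 9: 1 child(ren)
  node 16: 1 child(ren)
  node 13: 0 child(ren)
  node 43: 1 child(ren)
  node 45: 0 child(ren)
Matching nodes: [2, 13, 45]
Count of leaf nodes: 3


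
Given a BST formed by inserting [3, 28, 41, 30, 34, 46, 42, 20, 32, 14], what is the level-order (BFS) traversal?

Tree insertion order: [3, 28, 41, 30, 34, 46, 42, 20, 32, 14]
Tree (level-order array): [3, None, 28, 20, 41, 14, None, 30, 46, None, None, None, 34, 42, None, 32]
BFS from the root, enqueuing left then right child of each popped node:
  queue [3] -> pop 3, enqueue [28], visited so far: [3]
  queue [28] -> pop 28, enqueue [20, 41], visited so far: [3, 28]
  queue [20, 41] -> pop 20, enqueue [14], visited so far: [3, 28, 20]
  queue [41, 14] -> pop 41, enqueue [30, 46], visited so far: [3, 28, 20, 41]
  queue [14, 30, 46] -> pop 14, enqueue [none], visited so far: [3, 28, 20, 41, 14]
  queue [30, 46] -> pop 30, enqueue [34], visited so far: [3, 28, 20, 41, 14, 30]
  queue [46, 34] -> pop 46, enqueue [42], visited so far: [3, 28, 20, 41, 14, 30, 46]
  queue [34, 42] -> pop 34, enqueue [32], visited so far: [3, 28, 20, 41, 14, 30, 46, 34]
  queue [42, 32] -> pop 42, enqueue [none], visited so far: [3, 28, 20, 41, 14, 30, 46, 34, 42]
  queue [32] -> pop 32, enqueue [none], visited so far: [3, 28, 20, 41, 14, 30, 46, 34, 42, 32]
Result: [3, 28, 20, 41, 14, 30, 46, 34, 42, 32]


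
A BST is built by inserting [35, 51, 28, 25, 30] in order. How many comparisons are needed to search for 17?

Search path for 17: 35 -> 28 -> 25
Found: False
Comparisons: 3


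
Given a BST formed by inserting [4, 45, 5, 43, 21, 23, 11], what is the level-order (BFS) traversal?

Tree insertion order: [4, 45, 5, 43, 21, 23, 11]
Tree (level-order array): [4, None, 45, 5, None, None, 43, 21, None, 11, 23]
BFS from the root, enqueuing left then right child of each popped node:
  queue [4] -> pop 4, enqueue [45], visited so far: [4]
  queue [45] -> pop 45, enqueue [5], visited so far: [4, 45]
  queue [5] -> pop 5, enqueue [43], visited so far: [4, 45, 5]
  queue [43] -> pop 43, enqueue [21], visited so far: [4, 45, 5, 43]
  queue [21] -> pop 21, enqueue [11, 23], visited so far: [4, 45, 5, 43, 21]
  queue [11, 23] -> pop 11, enqueue [none], visited so far: [4, 45, 5, 43, 21, 11]
  queue [23] -> pop 23, enqueue [none], visited so far: [4, 45, 5, 43, 21, 11, 23]
Result: [4, 45, 5, 43, 21, 11, 23]


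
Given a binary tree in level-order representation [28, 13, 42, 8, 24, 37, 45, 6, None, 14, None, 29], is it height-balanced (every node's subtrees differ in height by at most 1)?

Tree (level-order array): [28, 13, 42, 8, 24, 37, 45, 6, None, 14, None, 29]
Definition: a tree is height-balanced if, at every node, |h(left) - h(right)| <= 1 (empty subtree has height -1).
Bottom-up per-node check:
  node 6: h_left=-1, h_right=-1, diff=0 [OK], height=0
  node 8: h_left=0, h_right=-1, diff=1 [OK], height=1
  node 14: h_left=-1, h_right=-1, diff=0 [OK], height=0
  node 24: h_left=0, h_right=-1, diff=1 [OK], height=1
  node 13: h_left=1, h_right=1, diff=0 [OK], height=2
  node 29: h_left=-1, h_right=-1, diff=0 [OK], height=0
  node 37: h_left=0, h_right=-1, diff=1 [OK], height=1
  node 45: h_left=-1, h_right=-1, diff=0 [OK], height=0
  node 42: h_left=1, h_right=0, diff=1 [OK], height=2
  node 28: h_left=2, h_right=2, diff=0 [OK], height=3
All nodes satisfy the balance condition.
Result: Balanced


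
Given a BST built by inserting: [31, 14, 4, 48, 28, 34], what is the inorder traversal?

Tree insertion order: [31, 14, 4, 48, 28, 34]
Tree (level-order array): [31, 14, 48, 4, 28, 34]
Inorder traversal: [4, 14, 28, 31, 34, 48]


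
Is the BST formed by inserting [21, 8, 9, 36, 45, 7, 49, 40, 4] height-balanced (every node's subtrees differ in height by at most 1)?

Tree (level-order array): [21, 8, 36, 7, 9, None, 45, 4, None, None, None, 40, 49]
Definition: a tree is height-balanced if, at every node, |h(left) - h(right)| <= 1 (empty subtree has height -1).
Bottom-up per-node check:
  node 4: h_left=-1, h_right=-1, diff=0 [OK], height=0
  node 7: h_left=0, h_right=-1, diff=1 [OK], height=1
  node 9: h_left=-1, h_right=-1, diff=0 [OK], height=0
  node 8: h_left=1, h_right=0, diff=1 [OK], height=2
  node 40: h_left=-1, h_right=-1, diff=0 [OK], height=0
  node 49: h_left=-1, h_right=-1, diff=0 [OK], height=0
  node 45: h_left=0, h_right=0, diff=0 [OK], height=1
  node 36: h_left=-1, h_right=1, diff=2 [FAIL (|-1-1|=2 > 1)], height=2
  node 21: h_left=2, h_right=2, diff=0 [OK], height=3
Node 36 violates the condition: |-1 - 1| = 2 > 1.
Result: Not balanced


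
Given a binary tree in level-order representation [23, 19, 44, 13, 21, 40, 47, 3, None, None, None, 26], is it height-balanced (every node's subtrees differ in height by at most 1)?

Tree (level-order array): [23, 19, 44, 13, 21, 40, 47, 3, None, None, None, 26]
Definition: a tree is height-balanced if, at every node, |h(left) - h(right)| <= 1 (empty subtree has height -1).
Bottom-up per-node check:
  node 3: h_left=-1, h_right=-1, diff=0 [OK], height=0
  node 13: h_left=0, h_right=-1, diff=1 [OK], height=1
  node 21: h_left=-1, h_right=-1, diff=0 [OK], height=0
  node 19: h_left=1, h_right=0, diff=1 [OK], height=2
  node 26: h_left=-1, h_right=-1, diff=0 [OK], height=0
  node 40: h_left=0, h_right=-1, diff=1 [OK], height=1
  node 47: h_left=-1, h_right=-1, diff=0 [OK], height=0
  node 44: h_left=1, h_right=0, diff=1 [OK], height=2
  node 23: h_left=2, h_right=2, diff=0 [OK], height=3
All nodes satisfy the balance condition.
Result: Balanced


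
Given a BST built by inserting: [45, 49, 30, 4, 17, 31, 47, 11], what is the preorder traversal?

Tree insertion order: [45, 49, 30, 4, 17, 31, 47, 11]
Tree (level-order array): [45, 30, 49, 4, 31, 47, None, None, 17, None, None, None, None, 11]
Preorder traversal: [45, 30, 4, 17, 11, 31, 49, 47]


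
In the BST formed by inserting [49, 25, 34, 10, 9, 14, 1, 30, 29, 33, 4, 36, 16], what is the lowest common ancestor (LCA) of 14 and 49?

Tree insertion order: [49, 25, 34, 10, 9, 14, 1, 30, 29, 33, 4, 36, 16]
Tree (level-order array): [49, 25, None, 10, 34, 9, 14, 30, 36, 1, None, None, 16, 29, 33, None, None, None, 4]
In a BST, the LCA of p=14, q=49 is the first node v on the
root-to-leaf path with p <= v <= q (go left if both < v, right if both > v).
Walk from root:
  at 49: 14 <= 49 <= 49, this is the LCA
LCA = 49


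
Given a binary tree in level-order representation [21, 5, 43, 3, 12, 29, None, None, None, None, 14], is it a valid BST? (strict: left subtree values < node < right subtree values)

Level-order array: [21, 5, 43, 3, 12, 29, None, None, None, None, 14]
Validate using subtree bounds (lo, hi): at each node, require lo < value < hi,
then recurse left with hi=value and right with lo=value.
Preorder trace (stopping at first violation):
  at node 21 with bounds (-inf, +inf): OK
  at node 5 with bounds (-inf, 21): OK
  at node 3 with bounds (-inf, 5): OK
  at node 12 with bounds (5, 21): OK
  at node 14 with bounds (12, 21): OK
  at node 43 with bounds (21, +inf): OK
  at node 29 with bounds (21, 43): OK
No violation found at any node.
Result: Valid BST


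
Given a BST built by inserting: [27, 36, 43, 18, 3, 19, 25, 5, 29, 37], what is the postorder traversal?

Tree insertion order: [27, 36, 43, 18, 3, 19, 25, 5, 29, 37]
Tree (level-order array): [27, 18, 36, 3, 19, 29, 43, None, 5, None, 25, None, None, 37]
Postorder traversal: [5, 3, 25, 19, 18, 29, 37, 43, 36, 27]


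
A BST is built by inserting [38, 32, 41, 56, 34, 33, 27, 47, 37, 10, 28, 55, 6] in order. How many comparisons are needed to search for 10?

Search path for 10: 38 -> 32 -> 27 -> 10
Found: True
Comparisons: 4


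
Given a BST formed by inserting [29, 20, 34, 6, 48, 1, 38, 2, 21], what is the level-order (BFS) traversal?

Tree insertion order: [29, 20, 34, 6, 48, 1, 38, 2, 21]
Tree (level-order array): [29, 20, 34, 6, 21, None, 48, 1, None, None, None, 38, None, None, 2]
BFS from the root, enqueuing left then right child of each popped node:
  queue [29] -> pop 29, enqueue [20, 34], visited so far: [29]
  queue [20, 34] -> pop 20, enqueue [6, 21], visited so far: [29, 20]
  queue [34, 6, 21] -> pop 34, enqueue [48], visited so far: [29, 20, 34]
  queue [6, 21, 48] -> pop 6, enqueue [1], visited so far: [29, 20, 34, 6]
  queue [21, 48, 1] -> pop 21, enqueue [none], visited so far: [29, 20, 34, 6, 21]
  queue [48, 1] -> pop 48, enqueue [38], visited so far: [29, 20, 34, 6, 21, 48]
  queue [1, 38] -> pop 1, enqueue [2], visited so far: [29, 20, 34, 6, 21, 48, 1]
  queue [38, 2] -> pop 38, enqueue [none], visited so far: [29, 20, 34, 6, 21, 48, 1, 38]
  queue [2] -> pop 2, enqueue [none], visited so far: [29, 20, 34, 6, 21, 48, 1, 38, 2]
Result: [29, 20, 34, 6, 21, 48, 1, 38, 2]


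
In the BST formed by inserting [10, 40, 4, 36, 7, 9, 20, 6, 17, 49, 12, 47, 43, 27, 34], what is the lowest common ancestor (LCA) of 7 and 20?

Tree insertion order: [10, 40, 4, 36, 7, 9, 20, 6, 17, 49, 12, 47, 43, 27, 34]
Tree (level-order array): [10, 4, 40, None, 7, 36, 49, 6, 9, 20, None, 47, None, None, None, None, None, 17, 27, 43, None, 12, None, None, 34]
In a BST, the LCA of p=7, q=20 is the first node v on the
root-to-leaf path with p <= v <= q (go left if both < v, right if both > v).
Walk from root:
  at 10: 7 <= 10 <= 20, this is the LCA
LCA = 10


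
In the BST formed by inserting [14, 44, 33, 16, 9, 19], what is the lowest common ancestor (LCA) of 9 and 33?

Tree insertion order: [14, 44, 33, 16, 9, 19]
Tree (level-order array): [14, 9, 44, None, None, 33, None, 16, None, None, 19]
In a BST, the LCA of p=9, q=33 is the first node v on the
root-to-leaf path with p <= v <= q (go left if both < v, right if both > v).
Walk from root:
  at 14: 9 <= 14 <= 33, this is the LCA
LCA = 14


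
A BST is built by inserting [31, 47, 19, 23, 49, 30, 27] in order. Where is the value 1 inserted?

Starting tree (level order): [31, 19, 47, None, 23, None, 49, None, 30, None, None, 27]
Insertion path: 31 -> 19
Result: insert 1 as left child of 19
Final tree (level order): [31, 19, 47, 1, 23, None, 49, None, None, None, 30, None, None, 27]


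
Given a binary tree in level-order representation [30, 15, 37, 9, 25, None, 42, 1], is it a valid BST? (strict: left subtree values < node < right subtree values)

Level-order array: [30, 15, 37, 9, 25, None, 42, 1]
Validate using subtree bounds (lo, hi): at each node, require lo < value < hi,
then recurse left with hi=value and right with lo=value.
Preorder trace (stopping at first violation):
  at node 30 with bounds (-inf, +inf): OK
  at node 15 with bounds (-inf, 30): OK
  at node 9 with bounds (-inf, 15): OK
  at node 1 with bounds (-inf, 9): OK
  at node 25 with bounds (15, 30): OK
  at node 37 with bounds (30, +inf): OK
  at node 42 with bounds (37, +inf): OK
No violation found at any node.
Result: Valid BST


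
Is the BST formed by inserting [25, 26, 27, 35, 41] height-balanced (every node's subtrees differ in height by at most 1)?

Tree (level-order array): [25, None, 26, None, 27, None, 35, None, 41]
Definition: a tree is height-balanced if, at every node, |h(left) - h(right)| <= 1 (empty subtree has height -1).
Bottom-up per-node check:
  node 41: h_left=-1, h_right=-1, diff=0 [OK], height=0
  node 35: h_left=-1, h_right=0, diff=1 [OK], height=1
  node 27: h_left=-1, h_right=1, diff=2 [FAIL (|-1-1|=2 > 1)], height=2
  node 26: h_left=-1, h_right=2, diff=3 [FAIL (|-1-2|=3 > 1)], height=3
  node 25: h_left=-1, h_right=3, diff=4 [FAIL (|-1-3|=4 > 1)], height=4
Node 27 violates the condition: |-1 - 1| = 2 > 1.
Result: Not balanced


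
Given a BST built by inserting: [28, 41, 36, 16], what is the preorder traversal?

Tree insertion order: [28, 41, 36, 16]
Tree (level-order array): [28, 16, 41, None, None, 36]
Preorder traversal: [28, 16, 41, 36]


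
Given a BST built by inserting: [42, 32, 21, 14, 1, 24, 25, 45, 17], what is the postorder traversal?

Tree insertion order: [42, 32, 21, 14, 1, 24, 25, 45, 17]
Tree (level-order array): [42, 32, 45, 21, None, None, None, 14, 24, 1, 17, None, 25]
Postorder traversal: [1, 17, 14, 25, 24, 21, 32, 45, 42]


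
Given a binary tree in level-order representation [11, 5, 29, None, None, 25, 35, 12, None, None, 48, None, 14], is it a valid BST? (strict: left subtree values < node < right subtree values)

Level-order array: [11, 5, 29, None, None, 25, 35, 12, None, None, 48, None, 14]
Validate using subtree bounds (lo, hi): at each node, require lo < value < hi,
then recurse left with hi=value and right with lo=value.
Preorder trace (stopping at first violation):
  at node 11 with bounds (-inf, +inf): OK
  at node 5 with bounds (-inf, 11): OK
  at node 29 with bounds (11, +inf): OK
  at node 25 with bounds (11, 29): OK
  at node 12 with bounds (11, 25): OK
  at node 14 with bounds (12, 25): OK
  at node 35 with bounds (29, +inf): OK
  at node 48 with bounds (35, +inf): OK
No violation found at any node.
Result: Valid BST


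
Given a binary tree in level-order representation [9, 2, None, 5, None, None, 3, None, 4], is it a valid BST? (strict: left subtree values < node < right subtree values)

Level-order array: [9, 2, None, 5, None, None, 3, None, 4]
Validate using subtree bounds (lo, hi): at each node, require lo < value < hi,
then recurse left with hi=value and right with lo=value.
Preorder trace (stopping at first violation):
  at node 9 with bounds (-inf, +inf): OK
  at node 2 with bounds (-inf, 9): OK
  at node 5 with bounds (-inf, 2): VIOLATION
Node 5 violates its bound: not (-inf < 5 < 2).
Result: Not a valid BST


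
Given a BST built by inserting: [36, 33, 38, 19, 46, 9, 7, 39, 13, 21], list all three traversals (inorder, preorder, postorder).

Tree insertion order: [36, 33, 38, 19, 46, 9, 7, 39, 13, 21]
Tree (level-order array): [36, 33, 38, 19, None, None, 46, 9, 21, 39, None, 7, 13]
Inorder (L, root, R): [7, 9, 13, 19, 21, 33, 36, 38, 39, 46]
Preorder (root, L, R): [36, 33, 19, 9, 7, 13, 21, 38, 46, 39]
Postorder (L, R, root): [7, 13, 9, 21, 19, 33, 39, 46, 38, 36]


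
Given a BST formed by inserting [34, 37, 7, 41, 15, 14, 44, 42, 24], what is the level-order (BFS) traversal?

Tree insertion order: [34, 37, 7, 41, 15, 14, 44, 42, 24]
Tree (level-order array): [34, 7, 37, None, 15, None, 41, 14, 24, None, 44, None, None, None, None, 42]
BFS from the root, enqueuing left then right child of each popped node:
  queue [34] -> pop 34, enqueue [7, 37], visited so far: [34]
  queue [7, 37] -> pop 7, enqueue [15], visited so far: [34, 7]
  queue [37, 15] -> pop 37, enqueue [41], visited so far: [34, 7, 37]
  queue [15, 41] -> pop 15, enqueue [14, 24], visited so far: [34, 7, 37, 15]
  queue [41, 14, 24] -> pop 41, enqueue [44], visited so far: [34, 7, 37, 15, 41]
  queue [14, 24, 44] -> pop 14, enqueue [none], visited so far: [34, 7, 37, 15, 41, 14]
  queue [24, 44] -> pop 24, enqueue [none], visited so far: [34, 7, 37, 15, 41, 14, 24]
  queue [44] -> pop 44, enqueue [42], visited so far: [34, 7, 37, 15, 41, 14, 24, 44]
  queue [42] -> pop 42, enqueue [none], visited so far: [34, 7, 37, 15, 41, 14, 24, 44, 42]
Result: [34, 7, 37, 15, 41, 14, 24, 44, 42]


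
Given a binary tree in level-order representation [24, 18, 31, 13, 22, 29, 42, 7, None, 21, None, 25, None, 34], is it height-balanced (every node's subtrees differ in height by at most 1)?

Tree (level-order array): [24, 18, 31, 13, 22, 29, 42, 7, None, 21, None, 25, None, 34]
Definition: a tree is height-balanced if, at every node, |h(left) - h(right)| <= 1 (empty subtree has height -1).
Bottom-up per-node check:
  node 7: h_left=-1, h_right=-1, diff=0 [OK], height=0
  node 13: h_left=0, h_right=-1, diff=1 [OK], height=1
  node 21: h_left=-1, h_right=-1, diff=0 [OK], height=0
  node 22: h_left=0, h_right=-1, diff=1 [OK], height=1
  node 18: h_left=1, h_right=1, diff=0 [OK], height=2
  node 25: h_left=-1, h_right=-1, diff=0 [OK], height=0
  node 29: h_left=0, h_right=-1, diff=1 [OK], height=1
  node 34: h_left=-1, h_right=-1, diff=0 [OK], height=0
  node 42: h_left=0, h_right=-1, diff=1 [OK], height=1
  node 31: h_left=1, h_right=1, diff=0 [OK], height=2
  node 24: h_left=2, h_right=2, diff=0 [OK], height=3
All nodes satisfy the balance condition.
Result: Balanced


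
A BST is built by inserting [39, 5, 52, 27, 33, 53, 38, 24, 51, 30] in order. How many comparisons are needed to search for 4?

Search path for 4: 39 -> 5
Found: False
Comparisons: 2


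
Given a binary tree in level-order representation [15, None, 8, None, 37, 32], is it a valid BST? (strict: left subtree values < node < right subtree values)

Level-order array: [15, None, 8, None, 37, 32]
Validate using subtree bounds (lo, hi): at each node, require lo < value < hi,
then recurse left with hi=value and right with lo=value.
Preorder trace (stopping at first violation):
  at node 15 with bounds (-inf, +inf): OK
  at node 8 with bounds (15, +inf): VIOLATION
Node 8 violates its bound: not (15 < 8 < +inf).
Result: Not a valid BST


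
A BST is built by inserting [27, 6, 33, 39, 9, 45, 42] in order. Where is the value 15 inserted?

Starting tree (level order): [27, 6, 33, None, 9, None, 39, None, None, None, 45, 42]
Insertion path: 27 -> 6 -> 9
Result: insert 15 as right child of 9
Final tree (level order): [27, 6, 33, None, 9, None, 39, None, 15, None, 45, None, None, 42]


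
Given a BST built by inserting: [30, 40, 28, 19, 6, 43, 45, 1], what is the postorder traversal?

Tree insertion order: [30, 40, 28, 19, 6, 43, 45, 1]
Tree (level-order array): [30, 28, 40, 19, None, None, 43, 6, None, None, 45, 1]
Postorder traversal: [1, 6, 19, 28, 45, 43, 40, 30]


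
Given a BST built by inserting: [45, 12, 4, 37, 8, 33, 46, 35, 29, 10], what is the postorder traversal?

Tree insertion order: [45, 12, 4, 37, 8, 33, 46, 35, 29, 10]
Tree (level-order array): [45, 12, 46, 4, 37, None, None, None, 8, 33, None, None, 10, 29, 35]
Postorder traversal: [10, 8, 4, 29, 35, 33, 37, 12, 46, 45]


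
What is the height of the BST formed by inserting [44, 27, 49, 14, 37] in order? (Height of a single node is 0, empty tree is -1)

Insertion order: [44, 27, 49, 14, 37]
Tree (level-order array): [44, 27, 49, 14, 37]
Compute height bottom-up (empty subtree = -1):
  height(14) = 1 + max(-1, -1) = 0
  height(37) = 1 + max(-1, -1) = 0
  height(27) = 1 + max(0, 0) = 1
  height(49) = 1 + max(-1, -1) = 0
  height(44) = 1 + max(1, 0) = 2
Height = 2


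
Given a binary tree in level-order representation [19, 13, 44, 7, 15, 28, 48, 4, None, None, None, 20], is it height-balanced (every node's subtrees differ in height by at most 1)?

Tree (level-order array): [19, 13, 44, 7, 15, 28, 48, 4, None, None, None, 20]
Definition: a tree is height-balanced if, at every node, |h(left) - h(right)| <= 1 (empty subtree has height -1).
Bottom-up per-node check:
  node 4: h_left=-1, h_right=-1, diff=0 [OK], height=0
  node 7: h_left=0, h_right=-1, diff=1 [OK], height=1
  node 15: h_left=-1, h_right=-1, diff=0 [OK], height=0
  node 13: h_left=1, h_right=0, diff=1 [OK], height=2
  node 20: h_left=-1, h_right=-1, diff=0 [OK], height=0
  node 28: h_left=0, h_right=-1, diff=1 [OK], height=1
  node 48: h_left=-1, h_right=-1, diff=0 [OK], height=0
  node 44: h_left=1, h_right=0, diff=1 [OK], height=2
  node 19: h_left=2, h_right=2, diff=0 [OK], height=3
All nodes satisfy the balance condition.
Result: Balanced


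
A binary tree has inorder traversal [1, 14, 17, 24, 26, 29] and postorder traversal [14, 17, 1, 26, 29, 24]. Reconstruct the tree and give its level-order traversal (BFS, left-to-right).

Inorder:   [1, 14, 17, 24, 26, 29]
Postorder: [14, 17, 1, 26, 29, 24]
Algorithm: postorder visits root last, so walk postorder right-to-left;
each value is the root of the current inorder slice — split it at that
value, recurse on the right subtree first, then the left.
Recursive splits:
  root=24; inorder splits into left=[1, 14, 17], right=[26, 29]
  root=29; inorder splits into left=[26], right=[]
  root=26; inorder splits into left=[], right=[]
  root=1; inorder splits into left=[], right=[14, 17]
  root=17; inorder splits into left=[14], right=[]
  root=14; inorder splits into left=[], right=[]
Reconstructed level-order: [24, 1, 29, 17, 26, 14]


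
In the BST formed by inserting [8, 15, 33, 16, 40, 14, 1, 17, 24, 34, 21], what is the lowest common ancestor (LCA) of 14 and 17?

Tree insertion order: [8, 15, 33, 16, 40, 14, 1, 17, 24, 34, 21]
Tree (level-order array): [8, 1, 15, None, None, 14, 33, None, None, 16, 40, None, 17, 34, None, None, 24, None, None, 21]
In a BST, the LCA of p=14, q=17 is the first node v on the
root-to-leaf path with p <= v <= q (go left if both < v, right if both > v).
Walk from root:
  at 8: both 14 and 17 > 8, go right
  at 15: 14 <= 15 <= 17, this is the LCA
LCA = 15


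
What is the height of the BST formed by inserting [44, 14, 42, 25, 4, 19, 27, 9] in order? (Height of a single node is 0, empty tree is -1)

Insertion order: [44, 14, 42, 25, 4, 19, 27, 9]
Tree (level-order array): [44, 14, None, 4, 42, None, 9, 25, None, None, None, 19, 27]
Compute height bottom-up (empty subtree = -1):
  height(9) = 1 + max(-1, -1) = 0
  height(4) = 1 + max(-1, 0) = 1
  height(19) = 1 + max(-1, -1) = 0
  height(27) = 1 + max(-1, -1) = 0
  height(25) = 1 + max(0, 0) = 1
  height(42) = 1 + max(1, -1) = 2
  height(14) = 1 + max(1, 2) = 3
  height(44) = 1 + max(3, -1) = 4
Height = 4


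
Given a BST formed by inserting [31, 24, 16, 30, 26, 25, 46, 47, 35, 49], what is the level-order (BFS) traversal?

Tree insertion order: [31, 24, 16, 30, 26, 25, 46, 47, 35, 49]
Tree (level-order array): [31, 24, 46, 16, 30, 35, 47, None, None, 26, None, None, None, None, 49, 25]
BFS from the root, enqueuing left then right child of each popped node:
  queue [31] -> pop 31, enqueue [24, 46], visited so far: [31]
  queue [24, 46] -> pop 24, enqueue [16, 30], visited so far: [31, 24]
  queue [46, 16, 30] -> pop 46, enqueue [35, 47], visited so far: [31, 24, 46]
  queue [16, 30, 35, 47] -> pop 16, enqueue [none], visited so far: [31, 24, 46, 16]
  queue [30, 35, 47] -> pop 30, enqueue [26], visited so far: [31, 24, 46, 16, 30]
  queue [35, 47, 26] -> pop 35, enqueue [none], visited so far: [31, 24, 46, 16, 30, 35]
  queue [47, 26] -> pop 47, enqueue [49], visited so far: [31, 24, 46, 16, 30, 35, 47]
  queue [26, 49] -> pop 26, enqueue [25], visited so far: [31, 24, 46, 16, 30, 35, 47, 26]
  queue [49, 25] -> pop 49, enqueue [none], visited so far: [31, 24, 46, 16, 30, 35, 47, 26, 49]
  queue [25] -> pop 25, enqueue [none], visited so far: [31, 24, 46, 16, 30, 35, 47, 26, 49, 25]
Result: [31, 24, 46, 16, 30, 35, 47, 26, 49, 25]


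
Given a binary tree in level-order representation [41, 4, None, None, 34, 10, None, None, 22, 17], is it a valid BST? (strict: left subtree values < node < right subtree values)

Level-order array: [41, 4, None, None, 34, 10, None, None, 22, 17]
Validate using subtree bounds (lo, hi): at each node, require lo < value < hi,
then recurse left with hi=value and right with lo=value.
Preorder trace (stopping at first violation):
  at node 41 with bounds (-inf, +inf): OK
  at node 4 with bounds (-inf, 41): OK
  at node 34 with bounds (4, 41): OK
  at node 10 with bounds (4, 34): OK
  at node 22 with bounds (10, 34): OK
  at node 17 with bounds (10, 22): OK
No violation found at any node.
Result: Valid BST


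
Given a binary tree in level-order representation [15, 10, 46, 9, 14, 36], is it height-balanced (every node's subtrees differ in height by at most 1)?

Tree (level-order array): [15, 10, 46, 9, 14, 36]
Definition: a tree is height-balanced if, at every node, |h(left) - h(right)| <= 1 (empty subtree has height -1).
Bottom-up per-node check:
  node 9: h_left=-1, h_right=-1, diff=0 [OK], height=0
  node 14: h_left=-1, h_right=-1, diff=0 [OK], height=0
  node 10: h_left=0, h_right=0, diff=0 [OK], height=1
  node 36: h_left=-1, h_right=-1, diff=0 [OK], height=0
  node 46: h_left=0, h_right=-1, diff=1 [OK], height=1
  node 15: h_left=1, h_right=1, diff=0 [OK], height=2
All nodes satisfy the balance condition.
Result: Balanced


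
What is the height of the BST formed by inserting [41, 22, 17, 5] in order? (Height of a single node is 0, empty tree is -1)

Insertion order: [41, 22, 17, 5]
Tree (level-order array): [41, 22, None, 17, None, 5]
Compute height bottom-up (empty subtree = -1):
  height(5) = 1 + max(-1, -1) = 0
  height(17) = 1 + max(0, -1) = 1
  height(22) = 1 + max(1, -1) = 2
  height(41) = 1 + max(2, -1) = 3
Height = 3


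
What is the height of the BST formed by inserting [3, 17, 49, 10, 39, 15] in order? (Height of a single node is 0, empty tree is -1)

Insertion order: [3, 17, 49, 10, 39, 15]
Tree (level-order array): [3, None, 17, 10, 49, None, 15, 39]
Compute height bottom-up (empty subtree = -1):
  height(15) = 1 + max(-1, -1) = 0
  height(10) = 1 + max(-1, 0) = 1
  height(39) = 1 + max(-1, -1) = 0
  height(49) = 1 + max(0, -1) = 1
  height(17) = 1 + max(1, 1) = 2
  height(3) = 1 + max(-1, 2) = 3
Height = 3


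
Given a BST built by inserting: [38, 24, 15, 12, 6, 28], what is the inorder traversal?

Tree insertion order: [38, 24, 15, 12, 6, 28]
Tree (level-order array): [38, 24, None, 15, 28, 12, None, None, None, 6]
Inorder traversal: [6, 12, 15, 24, 28, 38]


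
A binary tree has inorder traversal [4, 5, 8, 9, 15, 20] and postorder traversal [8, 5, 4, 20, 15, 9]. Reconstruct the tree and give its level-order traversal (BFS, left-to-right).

Inorder:   [4, 5, 8, 9, 15, 20]
Postorder: [8, 5, 4, 20, 15, 9]
Algorithm: postorder visits root last, so walk postorder right-to-left;
each value is the root of the current inorder slice — split it at that
value, recurse on the right subtree first, then the left.
Recursive splits:
  root=9; inorder splits into left=[4, 5, 8], right=[15, 20]
  root=15; inorder splits into left=[], right=[20]
  root=20; inorder splits into left=[], right=[]
  root=4; inorder splits into left=[], right=[5, 8]
  root=5; inorder splits into left=[], right=[8]
  root=8; inorder splits into left=[], right=[]
Reconstructed level-order: [9, 4, 15, 5, 20, 8]


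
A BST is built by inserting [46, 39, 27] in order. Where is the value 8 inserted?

Starting tree (level order): [46, 39, None, 27]
Insertion path: 46 -> 39 -> 27
Result: insert 8 as left child of 27
Final tree (level order): [46, 39, None, 27, None, 8]


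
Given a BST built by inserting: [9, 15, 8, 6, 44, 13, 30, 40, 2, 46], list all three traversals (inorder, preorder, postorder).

Tree insertion order: [9, 15, 8, 6, 44, 13, 30, 40, 2, 46]
Tree (level-order array): [9, 8, 15, 6, None, 13, 44, 2, None, None, None, 30, 46, None, None, None, 40]
Inorder (L, root, R): [2, 6, 8, 9, 13, 15, 30, 40, 44, 46]
Preorder (root, L, R): [9, 8, 6, 2, 15, 13, 44, 30, 40, 46]
Postorder (L, R, root): [2, 6, 8, 13, 40, 30, 46, 44, 15, 9]


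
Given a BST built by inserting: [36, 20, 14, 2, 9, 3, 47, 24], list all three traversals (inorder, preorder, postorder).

Tree insertion order: [36, 20, 14, 2, 9, 3, 47, 24]
Tree (level-order array): [36, 20, 47, 14, 24, None, None, 2, None, None, None, None, 9, 3]
Inorder (L, root, R): [2, 3, 9, 14, 20, 24, 36, 47]
Preorder (root, L, R): [36, 20, 14, 2, 9, 3, 24, 47]
Postorder (L, R, root): [3, 9, 2, 14, 24, 20, 47, 36]


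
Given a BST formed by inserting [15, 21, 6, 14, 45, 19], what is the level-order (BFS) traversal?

Tree insertion order: [15, 21, 6, 14, 45, 19]
Tree (level-order array): [15, 6, 21, None, 14, 19, 45]
BFS from the root, enqueuing left then right child of each popped node:
  queue [15] -> pop 15, enqueue [6, 21], visited so far: [15]
  queue [6, 21] -> pop 6, enqueue [14], visited so far: [15, 6]
  queue [21, 14] -> pop 21, enqueue [19, 45], visited so far: [15, 6, 21]
  queue [14, 19, 45] -> pop 14, enqueue [none], visited so far: [15, 6, 21, 14]
  queue [19, 45] -> pop 19, enqueue [none], visited so far: [15, 6, 21, 14, 19]
  queue [45] -> pop 45, enqueue [none], visited so far: [15, 6, 21, 14, 19, 45]
Result: [15, 6, 21, 14, 19, 45]


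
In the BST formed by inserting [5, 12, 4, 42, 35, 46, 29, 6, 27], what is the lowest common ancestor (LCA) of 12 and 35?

Tree insertion order: [5, 12, 4, 42, 35, 46, 29, 6, 27]
Tree (level-order array): [5, 4, 12, None, None, 6, 42, None, None, 35, 46, 29, None, None, None, 27]
In a BST, the LCA of p=12, q=35 is the first node v on the
root-to-leaf path with p <= v <= q (go left if both < v, right if both > v).
Walk from root:
  at 5: both 12 and 35 > 5, go right
  at 12: 12 <= 12 <= 35, this is the LCA
LCA = 12


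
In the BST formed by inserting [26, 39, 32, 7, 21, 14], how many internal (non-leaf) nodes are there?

Tree built from: [26, 39, 32, 7, 21, 14]
Tree (level-order array): [26, 7, 39, None, 21, 32, None, 14]
Rule: An internal node has at least one child.
Per-node child counts:
  node 26: 2 child(ren)
  node 7: 1 child(ren)
  node 21: 1 child(ren)
  node 14: 0 child(ren)
  node 39: 1 child(ren)
  node 32: 0 child(ren)
Matching nodes: [26, 7, 21, 39]
Count of internal (non-leaf) nodes: 4


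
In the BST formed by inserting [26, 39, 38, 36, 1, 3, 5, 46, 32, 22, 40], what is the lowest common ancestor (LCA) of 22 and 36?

Tree insertion order: [26, 39, 38, 36, 1, 3, 5, 46, 32, 22, 40]
Tree (level-order array): [26, 1, 39, None, 3, 38, 46, None, 5, 36, None, 40, None, None, 22, 32]
In a BST, the LCA of p=22, q=36 is the first node v on the
root-to-leaf path with p <= v <= q (go left if both < v, right if both > v).
Walk from root:
  at 26: 22 <= 26 <= 36, this is the LCA
LCA = 26


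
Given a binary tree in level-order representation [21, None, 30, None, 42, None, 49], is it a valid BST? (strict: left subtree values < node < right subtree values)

Level-order array: [21, None, 30, None, 42, None, 49]
Validate using subtree bounds (lo, hi): at each node, require lo < value < hi,
then recurse left with hi=value and right with lo=value.
Preorder trace (stopping at first violation):
  at node 21 with bounds (-inf, +inf): OK
  at node 30 with bounds (21, +inf): OK
  at node 42 with bounds (30, +inf): OK
  at node 49 with bounds (42, +inf): OK
No violation found at any node.
Result: Valid BST


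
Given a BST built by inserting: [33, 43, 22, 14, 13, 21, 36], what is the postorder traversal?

Tree insertion order: [33, 43, 22, 14, 13, 21, 36]
Tree (level-order array): [33, 22, 43, 14, None, 36, None, 13, 21]
Postorder traversal: [13, 21, 14, 22, 36, 43, 33]


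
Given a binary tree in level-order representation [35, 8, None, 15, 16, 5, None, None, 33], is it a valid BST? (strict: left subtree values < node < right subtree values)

Level-order array: [35, 8, None, 15, 16, 5, None, None, 33]
Validate using subtree bounds (lo, hi): at each node, require lo < value < hi,
then recurse left with hi=value and right with lo=value.
Preorder trace (stopping at first violation):
  at node 35 with bounds (-inf, +inf): OK
  at node 8 with bounds (-inf, 35): OK
  at node 15 with bounds (-inf, 8): VIOLATION
Node 15 violates its bound: not (-inf < 15 < 8).
Result: Not a valid BST


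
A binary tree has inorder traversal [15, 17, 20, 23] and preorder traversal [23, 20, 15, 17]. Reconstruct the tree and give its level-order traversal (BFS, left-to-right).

Inorder:  [15, 17, 20, 23]
Preorder: [23, 20, 15, 17]
Algorithm: preorder visits root first, so consume preorder in order;
for each root, split the current inorder slice at that value into
left-subtree inorder and right-subtree inorder, then recurse.
Recursive splits:
  root=23; inorder splits into left=[15, 17, 20], right=[]
  root=20; inorder splits into left=[15, 17], right=[]
  root=15; inorder splits into left=[], right=[17]
  root=17; inorder splits into left=[], right=[]
Reconstructed level-order: [23, 20, 15, 17]
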